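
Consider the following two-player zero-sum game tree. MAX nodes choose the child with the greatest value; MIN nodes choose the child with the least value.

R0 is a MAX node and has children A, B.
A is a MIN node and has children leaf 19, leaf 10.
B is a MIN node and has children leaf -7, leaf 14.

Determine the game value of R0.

10

A (MIN): min(19, 10) = 10
B (MIN): min(-7, 14) = -7
R0 (MAX): max(10, -7) = 10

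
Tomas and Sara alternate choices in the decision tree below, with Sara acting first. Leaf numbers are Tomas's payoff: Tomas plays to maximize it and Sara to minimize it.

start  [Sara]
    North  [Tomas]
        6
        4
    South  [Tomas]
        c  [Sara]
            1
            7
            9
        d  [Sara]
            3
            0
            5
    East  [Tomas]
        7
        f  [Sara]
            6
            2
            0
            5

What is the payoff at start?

North (Tomas): max(6, 4) = 6
c (Sara): min(1, 7, 9) = 1
d (Sara): min(3, 0, 5) = 0
South (Tomas): max(1, 0) = 1
f (Sara): min(6, 2, 0, 5) = 0
East (Tomas): max(7, 0) = 7
start (Sara): min(6, 1, 7) = 1

1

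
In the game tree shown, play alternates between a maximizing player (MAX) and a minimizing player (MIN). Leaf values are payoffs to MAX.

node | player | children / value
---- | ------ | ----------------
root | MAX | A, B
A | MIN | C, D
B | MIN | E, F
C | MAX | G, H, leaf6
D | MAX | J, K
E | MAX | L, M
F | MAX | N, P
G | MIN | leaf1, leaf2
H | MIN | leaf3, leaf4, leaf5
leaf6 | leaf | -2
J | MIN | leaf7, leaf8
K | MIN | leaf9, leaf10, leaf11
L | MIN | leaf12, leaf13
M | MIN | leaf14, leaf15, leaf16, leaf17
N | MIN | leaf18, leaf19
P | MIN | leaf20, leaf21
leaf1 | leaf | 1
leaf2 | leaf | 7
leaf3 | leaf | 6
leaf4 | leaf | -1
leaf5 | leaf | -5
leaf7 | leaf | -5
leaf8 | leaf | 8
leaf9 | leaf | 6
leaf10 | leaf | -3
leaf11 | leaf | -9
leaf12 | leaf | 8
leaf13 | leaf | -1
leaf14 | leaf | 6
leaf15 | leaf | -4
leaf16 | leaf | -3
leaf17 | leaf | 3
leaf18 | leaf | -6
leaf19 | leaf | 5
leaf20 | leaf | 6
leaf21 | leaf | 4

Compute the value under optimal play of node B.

L (MIN): min(8, -1) = -1
M (MIN): min(6, -4, -3, 3) = -4
E (MAX): max(-1, -4) = -1
N (MIN): min(-6, 5) = -6
P (MIN): min(6, 4) = 4
F (MAX): max(-6, 4) = 4
B (MIN): min(-1, 4) = -1

-1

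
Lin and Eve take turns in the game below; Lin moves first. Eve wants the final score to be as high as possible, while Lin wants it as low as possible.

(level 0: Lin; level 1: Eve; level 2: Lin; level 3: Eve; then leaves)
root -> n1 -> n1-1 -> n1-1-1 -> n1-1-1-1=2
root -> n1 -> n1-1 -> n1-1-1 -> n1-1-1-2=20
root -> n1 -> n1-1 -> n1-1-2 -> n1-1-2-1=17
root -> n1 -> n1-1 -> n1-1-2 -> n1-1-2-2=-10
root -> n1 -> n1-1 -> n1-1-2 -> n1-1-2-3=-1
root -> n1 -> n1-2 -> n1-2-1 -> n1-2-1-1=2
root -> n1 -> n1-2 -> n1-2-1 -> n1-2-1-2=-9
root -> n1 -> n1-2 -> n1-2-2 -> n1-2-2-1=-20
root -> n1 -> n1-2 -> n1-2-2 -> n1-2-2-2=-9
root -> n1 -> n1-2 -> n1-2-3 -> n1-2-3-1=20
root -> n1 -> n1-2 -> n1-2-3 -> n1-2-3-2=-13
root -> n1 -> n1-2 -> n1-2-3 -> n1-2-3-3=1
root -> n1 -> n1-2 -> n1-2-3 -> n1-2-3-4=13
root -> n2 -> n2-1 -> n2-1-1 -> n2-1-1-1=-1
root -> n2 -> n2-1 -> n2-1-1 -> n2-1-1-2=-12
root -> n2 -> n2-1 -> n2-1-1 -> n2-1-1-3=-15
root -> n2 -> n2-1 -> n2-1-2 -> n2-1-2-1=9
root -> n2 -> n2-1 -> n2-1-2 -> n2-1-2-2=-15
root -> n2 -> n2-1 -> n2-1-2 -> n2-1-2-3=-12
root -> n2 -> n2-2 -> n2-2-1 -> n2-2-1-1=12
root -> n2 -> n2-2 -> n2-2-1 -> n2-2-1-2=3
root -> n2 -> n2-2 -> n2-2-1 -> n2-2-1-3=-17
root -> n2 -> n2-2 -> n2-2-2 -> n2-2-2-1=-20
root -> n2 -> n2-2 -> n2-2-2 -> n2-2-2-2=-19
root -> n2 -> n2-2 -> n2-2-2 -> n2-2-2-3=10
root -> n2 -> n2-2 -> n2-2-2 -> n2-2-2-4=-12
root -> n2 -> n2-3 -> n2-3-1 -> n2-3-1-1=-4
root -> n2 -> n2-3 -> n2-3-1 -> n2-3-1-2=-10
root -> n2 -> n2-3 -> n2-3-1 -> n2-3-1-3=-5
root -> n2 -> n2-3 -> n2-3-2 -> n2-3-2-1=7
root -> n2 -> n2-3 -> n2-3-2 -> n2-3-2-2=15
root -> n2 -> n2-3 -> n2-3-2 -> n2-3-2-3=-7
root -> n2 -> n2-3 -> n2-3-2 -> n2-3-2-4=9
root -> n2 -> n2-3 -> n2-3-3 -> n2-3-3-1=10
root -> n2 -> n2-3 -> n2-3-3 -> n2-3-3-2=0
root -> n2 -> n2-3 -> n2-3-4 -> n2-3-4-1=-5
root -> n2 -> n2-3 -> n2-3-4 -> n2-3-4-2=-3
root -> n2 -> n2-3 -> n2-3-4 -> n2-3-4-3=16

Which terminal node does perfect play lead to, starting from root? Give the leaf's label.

n2-2-2-3

n1-1-1 (Eve): max(2, 20) = 20
n1-1-2 (Eve): max(17, -10, -1) = 17
n1-1 (Lin): min(20, 17) = 17
n1-2-1 (Eve): max(2, -9) = 2
n1-2-2 (Eve): max(-20, -9) = -9
n1-2-3 (Eve): max(20, -13, 1, 13) = 20
n1-2 (Lin): min(2, -9, 20) = -9
n1 (Eve): max(17, -9) = 17
n2-1-1 (Eve): max(-1, -12, -15) = -1
n2-1-2 (Eve): max(9, -15, -12) = 9
n2-1 (Lin): min(-1, 9) = -1
n2-2-1 (Eve): max(12, 3, -17) = 12
n2-2-2 (Eve): max(-20, -19, 10, -12) = 10
n2-2 (Lin): min(12, 10) = 10
n2-3-1 (Eve): max(-4, -10, -5) = -4
n2-3-2 (Eve): max(7, 15, -7, 9) = 15
n2-3-3 (Eve): max(10, 0) = 10
n2-3-4 (Eve): max(-5, -3, 16) = 16
n2-3 (Lin): min(-4, 15, 10, 16) = -4
n2 (Eve): max(-1, 10, -4) = 10
root (Lin): min(17, 10) = 10
At root, Lin picks n2 (lowest: 10).
At n2, Eve picks n2-2 (highest: 10).
At n2-2, Lin picks n2-2-2 (lowest: 10).
At n2-2-2, Eve picks n2-2-2-3 (highest: 10).
Terminal value 10.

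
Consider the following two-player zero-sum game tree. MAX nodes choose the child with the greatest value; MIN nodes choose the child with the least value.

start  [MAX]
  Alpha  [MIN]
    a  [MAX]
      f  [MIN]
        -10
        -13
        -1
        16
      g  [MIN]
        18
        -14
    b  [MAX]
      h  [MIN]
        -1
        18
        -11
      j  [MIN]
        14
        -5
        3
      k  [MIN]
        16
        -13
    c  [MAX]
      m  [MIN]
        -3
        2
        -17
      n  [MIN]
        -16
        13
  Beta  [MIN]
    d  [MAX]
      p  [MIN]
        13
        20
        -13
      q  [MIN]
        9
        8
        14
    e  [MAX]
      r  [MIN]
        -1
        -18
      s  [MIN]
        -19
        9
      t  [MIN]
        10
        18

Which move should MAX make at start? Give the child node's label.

f (MIN): min(-10, -13, -1, 16) = -13
g (MIN): min(18, -14) = -14
a (MAX): max(-13, -14) = -13
h (MIN): min(-1, 18, -11) = -11
j (MIN): min(14, -5, 3) = -5
k (MIN): min(16, -13) = -13
b (MAX): max(-11, -5, -13) = -5
m (MIN): min(-3, 2, -17) = -17
n (MIN): min(-16, 13) = -16
c (MAX): max(-17, -16) = -16
Alpha (MIN): min(-13, -5, -16) = -16
p (MIN): min(13, 20, -13) = -13
q (MIN): min(9, 8, 14) = 8
d (MAX): max(-13, 8) = 8
r (MIN): min(-1, -18) = -18
s (MIN): min(-19, 9) = -19
t (MIN): min(10, 18) = 10
e (MAX): max(-18, -19, 10) = 10
Beta (MIN): min(8, 10) = 8
start (MAX): max(-16, 8) = 8
MAX at start wants the highest of {Alpha=-16, Beta=8}, so chooses Beta.

Beta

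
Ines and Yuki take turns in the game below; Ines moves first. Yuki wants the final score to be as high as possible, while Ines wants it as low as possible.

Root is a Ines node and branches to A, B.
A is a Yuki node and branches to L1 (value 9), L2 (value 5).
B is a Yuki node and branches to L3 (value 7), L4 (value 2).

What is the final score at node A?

A (Yuki): max(9, 5) = 9

9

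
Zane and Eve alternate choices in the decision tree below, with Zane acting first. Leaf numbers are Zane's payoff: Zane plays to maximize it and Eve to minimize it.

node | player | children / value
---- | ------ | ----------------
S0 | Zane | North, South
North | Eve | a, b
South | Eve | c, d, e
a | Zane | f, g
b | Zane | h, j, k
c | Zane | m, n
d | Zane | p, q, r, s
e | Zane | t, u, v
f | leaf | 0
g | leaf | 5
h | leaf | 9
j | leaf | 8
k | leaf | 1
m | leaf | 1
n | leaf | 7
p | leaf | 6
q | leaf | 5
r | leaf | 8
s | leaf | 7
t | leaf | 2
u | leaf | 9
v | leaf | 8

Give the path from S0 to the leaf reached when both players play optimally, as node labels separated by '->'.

a (Zane): max(0, 5) = 5
b (Zane): max(9, 8, 1) = 9
North (Eve): min(5, 9) = 5
c (Zane): max(1, 7) = 7
d (Zane): max(6, 5, 8, 7) = 8
e (Zane): max(2, 9, 8) = 9
South (Eve): min(7, 8, 9) = 7
S0 (Zane): max(5, 7) = 7
At S0, Zane picks South (highest: 7).
At South, Eve picks c (lowest: 7).
At c, Zane picks n (highest: 7).
Terminal value 7.

S0 -> South -> c -> n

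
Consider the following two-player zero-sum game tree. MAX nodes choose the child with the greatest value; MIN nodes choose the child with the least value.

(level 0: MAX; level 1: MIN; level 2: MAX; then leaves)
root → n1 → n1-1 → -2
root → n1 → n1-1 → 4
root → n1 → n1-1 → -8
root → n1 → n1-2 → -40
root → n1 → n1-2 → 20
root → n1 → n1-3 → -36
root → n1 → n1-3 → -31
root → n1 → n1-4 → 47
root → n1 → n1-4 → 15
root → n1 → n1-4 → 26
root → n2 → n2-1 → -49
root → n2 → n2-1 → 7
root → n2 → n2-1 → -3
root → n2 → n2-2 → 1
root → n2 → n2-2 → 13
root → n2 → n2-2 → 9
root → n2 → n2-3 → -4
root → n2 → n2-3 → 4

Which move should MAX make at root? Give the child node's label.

n2

n1-1 (MAX): max(-2, 4, -8) = 4
n1-2 (MAX): max(-40, 20) = 20
n1-3 (MAX): max(-36, -31) = -31
n1-4 (MAX): max(47, 15, 26) = 47
n1 (MIN): min(4, 20, -31, 47) = -31
n2-1 (MAX): max(-49, 7, -3) = 7
n2-2 (MAX): max(1, 13, 9) = 13
n2-3 (MAX): max(-4, 4) = 4
n2 (MIN): min(7, 13, 4) = 4
root (MAX): max(-31, 4) = 4
MAX at root wants the highest of {n1=-31, n2=4}, so chooses n2.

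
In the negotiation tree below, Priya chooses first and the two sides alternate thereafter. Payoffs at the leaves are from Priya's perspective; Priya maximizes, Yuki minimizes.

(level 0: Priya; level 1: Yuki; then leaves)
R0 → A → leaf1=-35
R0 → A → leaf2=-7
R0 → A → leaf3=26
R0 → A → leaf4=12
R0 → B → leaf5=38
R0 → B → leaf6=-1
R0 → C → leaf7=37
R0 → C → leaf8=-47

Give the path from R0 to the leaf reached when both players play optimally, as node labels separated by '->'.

R0 -> B -> leaf6

A (Yuki): min(-35, -7, 26, 12) = -35
B (Yuki): min(38, -1) = -1
C (Yuki): min(37, -47) = -47
R0 (Priya): max(-35, -1, -47) = -1
At R0, Priya picks B (highest: -1).
At B, Yuki picks leaf6 (lowest: -1).
Terminal value -1.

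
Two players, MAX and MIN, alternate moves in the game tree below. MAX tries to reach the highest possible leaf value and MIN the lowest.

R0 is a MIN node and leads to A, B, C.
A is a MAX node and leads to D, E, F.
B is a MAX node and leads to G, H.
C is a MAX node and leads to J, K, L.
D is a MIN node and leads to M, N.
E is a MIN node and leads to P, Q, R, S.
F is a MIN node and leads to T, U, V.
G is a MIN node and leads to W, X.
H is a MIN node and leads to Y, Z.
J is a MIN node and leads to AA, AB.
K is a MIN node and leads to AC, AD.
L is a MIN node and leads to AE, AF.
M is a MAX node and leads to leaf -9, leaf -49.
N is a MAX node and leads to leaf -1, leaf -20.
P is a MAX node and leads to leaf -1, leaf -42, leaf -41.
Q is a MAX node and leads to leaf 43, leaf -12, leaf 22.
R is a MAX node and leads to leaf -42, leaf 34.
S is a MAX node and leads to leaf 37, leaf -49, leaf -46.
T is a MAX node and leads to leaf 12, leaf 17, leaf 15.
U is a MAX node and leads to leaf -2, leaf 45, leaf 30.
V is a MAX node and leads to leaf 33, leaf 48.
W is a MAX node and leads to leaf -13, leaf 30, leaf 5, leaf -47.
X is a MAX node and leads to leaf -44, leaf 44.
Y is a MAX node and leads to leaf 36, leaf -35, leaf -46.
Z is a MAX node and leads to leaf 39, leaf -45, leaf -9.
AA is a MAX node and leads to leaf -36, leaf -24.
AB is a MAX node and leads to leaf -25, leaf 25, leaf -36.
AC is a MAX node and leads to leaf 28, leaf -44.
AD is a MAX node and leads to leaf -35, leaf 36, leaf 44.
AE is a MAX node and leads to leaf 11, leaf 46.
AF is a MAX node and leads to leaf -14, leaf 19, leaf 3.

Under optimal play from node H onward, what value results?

36

Y (MAX): max(36, -35, -46) = 36
Z (MAX): max(39, -45, -9) = 39
H (MIN): min(36, 39) = 36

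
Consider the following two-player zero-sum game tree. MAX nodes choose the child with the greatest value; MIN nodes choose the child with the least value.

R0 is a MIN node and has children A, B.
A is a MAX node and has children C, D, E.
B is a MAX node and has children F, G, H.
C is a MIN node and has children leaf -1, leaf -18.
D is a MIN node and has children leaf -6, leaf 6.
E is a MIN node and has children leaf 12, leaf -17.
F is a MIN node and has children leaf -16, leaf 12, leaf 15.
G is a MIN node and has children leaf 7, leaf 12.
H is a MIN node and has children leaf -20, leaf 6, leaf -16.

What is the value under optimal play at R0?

C (MIN): min(-1, -18) = -18
D (MIN): min(-6, 6) = -6
E (MIN): min(12, -17) = -17
A (MAX): max(-18, -6, -17) = -6
F (MIN): min(-16, 12, 15) = -16
G (MIN): min(7, 12) = 7
H (MIN): min(-20, 6, -16) = -20
B (MAX): max(-16, 7, -20) = 7
R0 (MIN): min(-6, 7) = -6

-6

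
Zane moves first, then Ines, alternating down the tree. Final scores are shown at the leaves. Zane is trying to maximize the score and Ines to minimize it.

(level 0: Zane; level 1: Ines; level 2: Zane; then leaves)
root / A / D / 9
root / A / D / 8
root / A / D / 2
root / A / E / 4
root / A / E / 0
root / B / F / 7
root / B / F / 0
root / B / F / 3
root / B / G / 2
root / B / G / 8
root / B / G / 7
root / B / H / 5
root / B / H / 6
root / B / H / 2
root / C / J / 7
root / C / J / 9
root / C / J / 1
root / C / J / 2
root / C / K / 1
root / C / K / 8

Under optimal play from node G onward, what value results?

G (Zane): max(2, 8, 7) = 8

8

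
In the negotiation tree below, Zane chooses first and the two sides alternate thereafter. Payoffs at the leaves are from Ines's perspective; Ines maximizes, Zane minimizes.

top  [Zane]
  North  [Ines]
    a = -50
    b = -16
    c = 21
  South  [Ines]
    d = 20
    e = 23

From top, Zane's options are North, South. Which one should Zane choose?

North (Ines): max(-50, -16, 21) = 21
South (Ines): max(20, 23) = 23
top (Zane): min(21, 23) = 21
Zane at top wants the lowest of {North=21, South=23}, so chooses North.

North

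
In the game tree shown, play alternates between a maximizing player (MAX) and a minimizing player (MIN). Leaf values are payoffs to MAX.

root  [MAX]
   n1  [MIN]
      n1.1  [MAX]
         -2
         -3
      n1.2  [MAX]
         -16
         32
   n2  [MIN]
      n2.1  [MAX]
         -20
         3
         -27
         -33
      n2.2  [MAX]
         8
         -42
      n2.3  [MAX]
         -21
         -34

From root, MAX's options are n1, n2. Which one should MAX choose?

n1.1 (MAX): max(-2, -3) = -2
n1.2 (MAX): max(-16, 32) = 32
n1 (MIN): min(-2, 32) = -2
n2.1 (MAX): max(-20, 3, -27, -33) = 3
n2.2 (MAX): max(8, -42) = 8
n2.3 (MAX): max(-21, -34) = -21
n2 (MIN): min(3, 8, -21) = -21
root (MAX): max(-2, -21) = -2
MAX at root wants the highest of {n1=-2, n2=-21}, so chooses n1.

n1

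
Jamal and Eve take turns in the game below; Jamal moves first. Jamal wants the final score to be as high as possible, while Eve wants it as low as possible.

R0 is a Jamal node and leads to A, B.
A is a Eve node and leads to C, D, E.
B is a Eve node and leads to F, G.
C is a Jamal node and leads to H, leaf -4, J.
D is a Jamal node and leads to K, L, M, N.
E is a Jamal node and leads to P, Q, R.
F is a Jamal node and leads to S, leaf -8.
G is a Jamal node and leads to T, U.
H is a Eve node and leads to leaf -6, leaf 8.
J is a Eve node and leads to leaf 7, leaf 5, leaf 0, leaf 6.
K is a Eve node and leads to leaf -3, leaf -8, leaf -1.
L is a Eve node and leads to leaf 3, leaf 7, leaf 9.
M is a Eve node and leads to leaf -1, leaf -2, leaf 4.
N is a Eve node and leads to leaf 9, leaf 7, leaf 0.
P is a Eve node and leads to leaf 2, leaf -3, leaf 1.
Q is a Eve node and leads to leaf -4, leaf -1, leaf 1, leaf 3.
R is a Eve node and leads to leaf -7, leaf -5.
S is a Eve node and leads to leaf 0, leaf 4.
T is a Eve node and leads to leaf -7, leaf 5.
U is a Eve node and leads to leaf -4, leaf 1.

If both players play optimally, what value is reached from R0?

H (Eve): min(-6, 8) = -6
J (Eve): min(7, 5, 0, 6) = 0
C (Jamal): max(-6, -4, 0) = 0
K (Eve): min(-3, -8, -1) = -8
L (Eve): min(3, 7, 9) = 3
M (Eve): min(-1, -2, 4) = -2
N (Eve): min(9, 7, 0) = 0
D (Jamal): max(-8, 3, -2, 0) = 3
P (Eve): min(2, -3, 1) = -3
Q (Eve): min(-4, -1, 1, 3) = -4
R (Eve): min(-7, -5) = -7
E (Jamal): max(-3, -4, -7) = -3
A (Eve): min(0, 3, -3) = -3
S (Eve): min(0, 4) = 0
F (Jamal): max(0, -8) = 0
T (Eve): min(-7, 5) = -7
U (Eve): min(-4, 1) = -4
G (Jamal): max(-7, -4) = -4
B (Eve): min(0, -4) = -4
R0 (Jamal): max(-3, -4) = -3

-3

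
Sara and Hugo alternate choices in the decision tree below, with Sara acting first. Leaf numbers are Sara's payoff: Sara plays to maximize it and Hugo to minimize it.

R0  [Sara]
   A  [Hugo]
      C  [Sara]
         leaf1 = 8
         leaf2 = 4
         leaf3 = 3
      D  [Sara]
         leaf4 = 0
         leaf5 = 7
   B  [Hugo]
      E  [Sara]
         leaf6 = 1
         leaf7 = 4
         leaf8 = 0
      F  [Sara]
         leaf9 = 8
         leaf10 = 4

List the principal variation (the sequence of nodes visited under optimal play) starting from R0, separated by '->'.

R0 -> A -> D -> leaf5

C (Sara): max(8, 4, 3) = 8
D (Sara): max(0, 7) = 7
A (Hugo): min(8, 7) = 7
E (Sara): max(1, 4, 0) = 4
F (Sara): max(8, 4) = 8
B (Hugo): min(4, 8) = 4
R0 (Sara): max(7, 4) = 7
At R0, Sara picks A (highest: 7).
At A, Hugo picks D (lowest: 7).
At D, Sara picks leaf5 (highest: 7).
Terminal value 7.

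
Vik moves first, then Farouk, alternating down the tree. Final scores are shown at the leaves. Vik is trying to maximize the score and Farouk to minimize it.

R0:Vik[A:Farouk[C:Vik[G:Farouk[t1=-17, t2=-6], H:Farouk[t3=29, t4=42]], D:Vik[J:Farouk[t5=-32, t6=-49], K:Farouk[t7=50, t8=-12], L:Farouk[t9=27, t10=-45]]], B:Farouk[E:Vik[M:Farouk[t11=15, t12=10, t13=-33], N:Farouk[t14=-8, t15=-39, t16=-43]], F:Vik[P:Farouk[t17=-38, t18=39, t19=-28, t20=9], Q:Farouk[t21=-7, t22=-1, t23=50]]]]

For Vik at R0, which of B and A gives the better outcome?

A

M (Farouk): min(15, 10, -33) = -33
N (Farouk): min(-8, -39, -43) = -43
E (Vik): max(-33, -43) = -33
P (Farouk): min(-38, 39, -28, 9) = -38
Q (Farouk): min(-7, -1, 50) = -7
F (Vik): max(-38, -7) = -7
B (Farouk): min(-33, -7) = -33
G (Farouk): min(-17, -6) = -17
H (Farouk): min(29, 42) = 29
C (Vik): max(-17, 29) = 29
J (Farouk): min(-32, -49) = -49
K (Farouk): min(50, -12) = -12
L (Farouk): min(27, -45) = -45
D (Vik): max(-49, -12, -45) = -12
A (Farouk): min(29, -12) = -12
Vik prefers the higher value; B=-33, A=-12. A is better since -12 > -33.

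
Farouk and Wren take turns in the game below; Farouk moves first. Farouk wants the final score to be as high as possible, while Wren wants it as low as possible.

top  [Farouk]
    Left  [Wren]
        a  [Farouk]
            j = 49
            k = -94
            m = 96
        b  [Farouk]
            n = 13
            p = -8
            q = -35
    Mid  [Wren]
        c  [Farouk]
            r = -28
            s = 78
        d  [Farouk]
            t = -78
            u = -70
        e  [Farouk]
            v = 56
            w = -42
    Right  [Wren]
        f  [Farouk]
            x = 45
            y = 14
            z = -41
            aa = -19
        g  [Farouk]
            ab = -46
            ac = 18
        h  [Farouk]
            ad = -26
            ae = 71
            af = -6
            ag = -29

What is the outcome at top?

a (Farouk): max(49, -94, 96) = 96
b (Farouk): max(13, -8, -35) = 13
Left (Wren): min(96, 13) = 13
c (Farouk): max(-28, 78) = 78
d (Farouk): max(-78, -70) = -70
e (Farouk): max(56, -42) = 56
Mid (Wren): min(78, -70, 56) = -70
f (Farouk): max(45, 14, -41, -19) = 45
g (Farouk): max(-46, 18) = 18
h (Farouk): max(-26, 71, -6, -29) = 71
Right (Wren): min(45, 18, 71) = 18
top (Farouk): max(13, -70, 18) = 18

18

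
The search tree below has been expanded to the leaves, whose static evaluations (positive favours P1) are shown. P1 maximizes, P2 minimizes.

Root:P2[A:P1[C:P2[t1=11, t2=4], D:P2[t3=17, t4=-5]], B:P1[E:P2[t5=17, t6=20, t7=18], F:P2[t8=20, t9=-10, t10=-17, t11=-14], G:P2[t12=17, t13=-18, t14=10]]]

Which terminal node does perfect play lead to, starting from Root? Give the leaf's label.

t2

C (P2): min(11, 4) = 4
D (P2): min(17, -5) = -5
A (P1): max(4, -5) = 4
E (P2): min(17, 20, 18) = 17
F (P2): min(20, -10, -17, -14) = -17
G (P2): min(17, -18, 10) = -18
B (P1): max(17, -17, -18) = 17
Root (P2): min(4, 17) = 4
At Root, P2 picks A (lowest: 4).
At A, P1 picks C (highest: 4).
At C, P2 picks t2 (lowest: 4).
Terminal value 4.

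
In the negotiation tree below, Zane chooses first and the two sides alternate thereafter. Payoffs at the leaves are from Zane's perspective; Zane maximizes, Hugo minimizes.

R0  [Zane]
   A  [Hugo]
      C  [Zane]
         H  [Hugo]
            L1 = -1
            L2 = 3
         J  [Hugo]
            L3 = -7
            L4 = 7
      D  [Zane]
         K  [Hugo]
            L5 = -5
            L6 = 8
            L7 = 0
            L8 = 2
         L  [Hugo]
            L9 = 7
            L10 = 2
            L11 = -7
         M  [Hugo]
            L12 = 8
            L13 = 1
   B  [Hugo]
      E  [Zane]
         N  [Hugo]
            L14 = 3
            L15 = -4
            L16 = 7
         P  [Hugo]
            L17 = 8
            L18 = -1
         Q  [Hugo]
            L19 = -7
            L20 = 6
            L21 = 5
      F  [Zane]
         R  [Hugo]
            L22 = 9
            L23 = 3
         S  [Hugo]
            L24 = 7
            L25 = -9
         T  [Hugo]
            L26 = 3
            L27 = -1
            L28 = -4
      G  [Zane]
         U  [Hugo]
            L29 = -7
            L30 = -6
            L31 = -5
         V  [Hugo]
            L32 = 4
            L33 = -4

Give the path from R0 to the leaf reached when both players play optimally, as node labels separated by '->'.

H (Hugo): min(-1, 3) = -1
J (Hugo): min(-7, 7) = -7
C (Zane): max(-1, -7) = -1
K (Hugo): min(-5, 8, 0, 2) = -5
L (Hugo): min(7, 2, -7) = -7
M (Hugo): min(8, 1) = 1
D (Zane): max(-5, -7, 1) = 1
A (Hugo): min(-1, 1) = -1
N (Hugo): min(3, -4, 7) = -4
P (Hugo): min(8, -1) = -1
Q (Hugo): min(-7, 6, 5) = -7
E (Zane): max(-4, -1, -7) = -1
R (Hugo): min(9, 3) = 3
S (Hugo): min(7, -9) = -9
T (Hugo): min(3, -1, -4) = -4
F (Zane): max(3, -9, -4) = 3
U (Hugo): min(-7, -6, -5) = -7
V (Hugo): min(4, -4) = -4
G (Zane): max(-7, -4) = -4
B (Hugo): min(-1, 3, -4) = -4
R0 (Zane): max(-1, -4) = -1
At R0, Zane picks A (highest: -1).
At A, Hugo picks C (lowest: -1).
At C, Zane picks H (highest: -1).
At H, Hugo picks L1 (lowest: -1).
Terminal value -1.

R0 -> A -> C -> H -> L1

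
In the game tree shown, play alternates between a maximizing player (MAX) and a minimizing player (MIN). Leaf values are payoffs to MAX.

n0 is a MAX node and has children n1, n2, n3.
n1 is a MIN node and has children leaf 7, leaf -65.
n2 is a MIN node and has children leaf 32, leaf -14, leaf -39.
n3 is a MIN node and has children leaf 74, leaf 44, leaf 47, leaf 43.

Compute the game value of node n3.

43

n3 (MIN): min(74, 44, 47, 43) = 43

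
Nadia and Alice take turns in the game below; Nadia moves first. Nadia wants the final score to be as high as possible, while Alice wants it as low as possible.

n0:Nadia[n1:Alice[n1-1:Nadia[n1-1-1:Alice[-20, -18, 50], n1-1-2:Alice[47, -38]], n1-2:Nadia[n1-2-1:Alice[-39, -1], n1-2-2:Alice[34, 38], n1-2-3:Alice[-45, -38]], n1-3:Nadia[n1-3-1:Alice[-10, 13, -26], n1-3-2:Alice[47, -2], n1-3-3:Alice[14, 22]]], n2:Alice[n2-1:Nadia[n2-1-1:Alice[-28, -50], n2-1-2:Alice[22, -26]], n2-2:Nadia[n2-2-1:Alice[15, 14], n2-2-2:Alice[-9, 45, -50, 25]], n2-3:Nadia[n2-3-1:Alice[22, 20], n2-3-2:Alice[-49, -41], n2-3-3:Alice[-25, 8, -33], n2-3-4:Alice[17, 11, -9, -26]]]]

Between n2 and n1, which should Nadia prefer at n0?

n2-1-1 (Alice): min(-28, -50) = -50
n2-1-2 (Alice): min(22, -26) = -26
n2-1 (Nadia): max(-50, -26) = -26
n2-2-1 (Alice): min(15, 14) = 14
n2-2-2 (Alice): min(-9, 45, -50, 25) = -50
n2-2 (Nadia): max(14, -50) = 14
n2-3-1 (Alice): min(22, 20) = 20
n2-3-2 (Alice): min(-49, -41) = -49
n2-3-3 (Alice): min(-25, 8, -33) = -33
n2-3-4 (Alice): min(17, 11, -9, -26) = -26
n2-3 (Nadia): max(20, -49, -33, -26) = 20
n2 (Alice): min(-26, 14, 20) = -26
n1-1-1 (Alice): min(-20, -18, 50) = -20
n1-1-2 (Alice): min(47, -38) = -38
n1-1 (Nadia): max(-20, -38) = -20
n1-2-1 (Alice): min(-39, -1) = -39
n1-2-2 (Alice): min(34, 38) = 34
n1-2-3 (Alice): min(-45, -38) = -45
n1-2 (Nadia): max(-39, 34, -45) = 34
n1-3-1 (Alice): min(-10, 13, -26) = -26
n1-3-2 (Alice): min(47, -2) = -2
n1-3-3 (Alice): min(14, 22) = 14
n1-3 (Nadia): max(-26, -2, 14) = 14
n1 (Alice): min(-20, 34, 14) = -20
Nadia prefers the higher value; n2=-26, n1=-20. n1 is better since -20 > -26.

n1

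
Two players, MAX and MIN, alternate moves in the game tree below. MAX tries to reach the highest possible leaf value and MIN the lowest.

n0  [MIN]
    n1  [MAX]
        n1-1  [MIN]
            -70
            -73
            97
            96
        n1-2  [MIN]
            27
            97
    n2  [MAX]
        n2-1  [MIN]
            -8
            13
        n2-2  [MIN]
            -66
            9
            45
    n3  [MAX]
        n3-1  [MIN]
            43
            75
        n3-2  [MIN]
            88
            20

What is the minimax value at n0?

-8

n1-1 (MIN): min(-70, -73, 97, 96) = -73
n1-2 (MIN): min(27, 97) = 27
n1 (MAX): max(-73, 27) = 27
n2-1 (MIN): min(-8, 13) = -8
n2-2 (MIN): min(-66, 9, 45) = -66
n2 (MAX): max(-8, -66) = -8
n3-1 (MIN): min(43, 75) = 43
n3-2 (MIN): min(88, 20) = 20
n3 (MAX): max(43, 20) = 43
n0 (MIN): min(27, -8, 43) = -8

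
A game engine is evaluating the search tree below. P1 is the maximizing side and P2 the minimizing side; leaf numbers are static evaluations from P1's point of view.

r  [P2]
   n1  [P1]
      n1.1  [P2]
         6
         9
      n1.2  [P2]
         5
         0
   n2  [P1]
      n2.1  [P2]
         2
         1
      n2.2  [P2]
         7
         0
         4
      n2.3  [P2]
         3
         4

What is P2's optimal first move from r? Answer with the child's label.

n1.1 (P2): min(6, 9) = 6
n1.2 (P2): min(5, 0) = 0
n1 (P1): max(6, 0) = 6
n2.1 (P2): min(2, 1) = 1
n2.2 (P2): min(7, 0, 4) = 0
n2.3 (P2): min(3, 4) = 3
n2 (P1): max(1, 0, 3) = 3
r (P2): min(6, 3) = 3
P2 at r wants the lowest of {n1=6, n2=3}, so chooses n2.

n2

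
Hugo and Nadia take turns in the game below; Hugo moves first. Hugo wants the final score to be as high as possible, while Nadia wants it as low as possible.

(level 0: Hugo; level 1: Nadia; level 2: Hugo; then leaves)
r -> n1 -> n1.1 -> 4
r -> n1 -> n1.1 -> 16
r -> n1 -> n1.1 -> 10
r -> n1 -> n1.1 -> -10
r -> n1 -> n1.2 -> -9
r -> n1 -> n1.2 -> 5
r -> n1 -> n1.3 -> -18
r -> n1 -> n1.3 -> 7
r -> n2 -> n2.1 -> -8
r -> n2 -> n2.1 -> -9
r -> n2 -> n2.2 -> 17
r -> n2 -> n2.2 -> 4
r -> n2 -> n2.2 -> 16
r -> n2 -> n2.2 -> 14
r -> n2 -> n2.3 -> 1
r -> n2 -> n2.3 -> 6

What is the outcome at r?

5

n1.1 (Hugo): max(4, 16, 10, -10) = 16
n1.2 (Hugo): max(-9, 5) = 5
n1.3 (Hugo): max(-18, 7) = 7
n1 (Nadia): min(16, 5, 7) = 5
n2.1 (Hugo): max(-8, -9) = -8
n2.2 (Hugo): max(17, 4, 16, 14) = 17
n2.3 (Hugo): max(1, 6) = 6
n2 (Nadia): min(-8, 17, 6) = -8
r (Hugo): max(5, -8) = 5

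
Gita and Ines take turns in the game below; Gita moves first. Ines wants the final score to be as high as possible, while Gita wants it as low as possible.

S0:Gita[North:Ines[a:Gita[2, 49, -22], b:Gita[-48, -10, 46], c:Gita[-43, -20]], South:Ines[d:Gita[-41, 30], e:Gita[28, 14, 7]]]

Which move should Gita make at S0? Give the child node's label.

a (Gita): min(2, 49, -22) = -22
b (Gita): min(-48, -10, 46) = -48
c (Gita): min(-43, -20) = -43
North (Ines): max(-22, -48, -43) = -22
d (Gita): min(-41, 30) = -41
e (Gita): min(28, 14, 7) = 7
South (Ines): max(-41, 7) = 7
S0 (Gita): min(-22, 7) = -22
Gita at S0 wants the lowest of {North=-22, South=7}, so chooses North.

North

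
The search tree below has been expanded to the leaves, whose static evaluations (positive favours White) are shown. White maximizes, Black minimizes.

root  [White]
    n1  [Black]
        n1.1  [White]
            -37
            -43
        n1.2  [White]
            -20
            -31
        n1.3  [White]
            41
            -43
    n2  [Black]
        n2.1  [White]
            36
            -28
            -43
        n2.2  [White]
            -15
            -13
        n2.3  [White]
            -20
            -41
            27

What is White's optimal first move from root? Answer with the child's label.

n2

n1.1 (White): max(-37, -43) = -37
n1.2 (White): max(-20, -31) = -20
n1.3 (White): max(41, -43) = 41
n1 (Black): min(-37, -20, 41) = -37
n2.1 (White): max(36, -28, -43) = 36
n2.2 (White): max(-15, -13) = -13
n2.3 (White): max(-20, -41, 27) = 27
n2 (Black): min(36, -13, 27) = -13
root (White): max(-37, -13) = -13
White at root wants the highest of {n1=-37, n2=-13}, so chooses n2.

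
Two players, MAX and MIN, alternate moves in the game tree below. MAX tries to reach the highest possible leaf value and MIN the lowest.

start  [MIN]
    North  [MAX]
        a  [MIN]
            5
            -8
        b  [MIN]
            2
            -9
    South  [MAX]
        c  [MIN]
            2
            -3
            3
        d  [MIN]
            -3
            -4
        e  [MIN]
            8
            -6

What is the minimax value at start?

a (MIN): min(5, -8) = -8
b (MIN): min(2, -9) = -9
North (MAX): max(-8, -9) = -8
c (MIN): min(2, -3, 3) = -3
d (MIN): min(-3, -4) = -4
e (MIN): min(8, -6) = -6
South (MAX): max(-3, -4, -6) = -3
start (MIN): min(-8, -3) = -8

-8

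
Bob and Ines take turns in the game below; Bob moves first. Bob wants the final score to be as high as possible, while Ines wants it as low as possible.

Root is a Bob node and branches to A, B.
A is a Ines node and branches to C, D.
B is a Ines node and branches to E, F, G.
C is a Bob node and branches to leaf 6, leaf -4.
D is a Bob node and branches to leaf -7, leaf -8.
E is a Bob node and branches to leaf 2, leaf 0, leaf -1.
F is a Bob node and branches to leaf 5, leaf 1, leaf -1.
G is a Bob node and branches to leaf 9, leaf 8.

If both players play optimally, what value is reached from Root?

C (Bob): max(6, -4) = 6
D (Bob): max(-7, -8) = -7
A (Ines): min(6, -7) = -7
E (Bob): max(2, 0, -1) = 2
F (Bob): max(5, 1, -1) = 5
G (Bob): max(9, 8) = 9
B (Ines): min(2, 5, 9) = 2
Root (Bob): max(-7, 2) = 2

2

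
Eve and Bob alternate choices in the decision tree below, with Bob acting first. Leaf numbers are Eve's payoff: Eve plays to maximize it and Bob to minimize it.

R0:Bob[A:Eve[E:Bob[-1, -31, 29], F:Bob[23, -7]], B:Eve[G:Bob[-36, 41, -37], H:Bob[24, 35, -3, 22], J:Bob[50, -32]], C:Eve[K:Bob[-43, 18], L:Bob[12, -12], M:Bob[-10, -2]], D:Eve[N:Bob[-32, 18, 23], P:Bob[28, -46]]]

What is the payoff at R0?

-32

E (Bob): min(-1, -31, 29) = -31
F (Bob): min(23, -7) = -7
A (Eve): max(-31, -7) = -7
G (Bob): min(-36, 41, -37) = -37
H (Bob): min(24, 35, -3, 22) = -3
J (Bob): min(50, -32) = -32
B (Eve): max(-37, -3, -32) = -3
K (Bob): min(-43, 18) = -43
L (Bob): min(12, -12) = -12
M (Bob): min(-10, -2) = -10
C (Eve): max(-43, -12, -10) = -10
N (Bob): min(-32, 18, 23) = -32
P (Bob): min(28, -46) = -46
D (Eve): max(-32, -46) = -32
R0 (Bob): min(-7, -3, -10, -32) = -32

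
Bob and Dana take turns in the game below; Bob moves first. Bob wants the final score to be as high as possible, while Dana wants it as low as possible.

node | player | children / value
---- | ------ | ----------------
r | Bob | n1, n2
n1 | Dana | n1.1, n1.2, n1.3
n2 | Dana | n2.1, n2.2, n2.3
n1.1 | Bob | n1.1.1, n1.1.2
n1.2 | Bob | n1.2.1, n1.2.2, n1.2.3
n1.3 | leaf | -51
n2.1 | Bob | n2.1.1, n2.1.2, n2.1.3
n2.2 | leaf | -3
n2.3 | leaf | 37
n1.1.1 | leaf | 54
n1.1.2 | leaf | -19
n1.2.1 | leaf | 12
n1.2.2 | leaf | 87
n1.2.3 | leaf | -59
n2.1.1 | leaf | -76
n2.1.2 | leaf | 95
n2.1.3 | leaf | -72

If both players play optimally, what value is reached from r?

-3

n1.1 (Bob): max(54, -19) = 54
n1.2 (Bob): max(12, 87, -59) = 87
n1 (Dana): min(54, 87, -51) = -51
n2.1 (Bob): max(-76, 95, -72) = 95
n2 (Dana): min(95, -3, 37) = -3
r (Bob): max(-51, -3) = -3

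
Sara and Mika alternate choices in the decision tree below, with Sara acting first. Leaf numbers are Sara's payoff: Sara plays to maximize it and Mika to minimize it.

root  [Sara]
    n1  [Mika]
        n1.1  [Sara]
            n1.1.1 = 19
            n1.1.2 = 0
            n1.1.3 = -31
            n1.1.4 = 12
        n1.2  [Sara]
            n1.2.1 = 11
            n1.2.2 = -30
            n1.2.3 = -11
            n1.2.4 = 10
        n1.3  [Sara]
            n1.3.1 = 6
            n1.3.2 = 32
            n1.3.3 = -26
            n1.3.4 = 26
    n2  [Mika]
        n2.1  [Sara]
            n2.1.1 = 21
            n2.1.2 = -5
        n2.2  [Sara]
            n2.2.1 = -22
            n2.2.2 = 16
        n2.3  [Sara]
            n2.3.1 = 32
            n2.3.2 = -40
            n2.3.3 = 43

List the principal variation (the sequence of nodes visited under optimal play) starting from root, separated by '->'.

n1.1 (Sara): max(19, 0, -31, 12) = 19
n1.2 (Sara): max(11, -30, -11, 10) = 11
n1.3 (Sara): max(6, 32, -26, 26) = 32
n1 (Mika): min(19, 11, 32) = 11
n2.1 (Sara): max(21, -5) = 21
n2.2 (Sara): max(-22, 16) = 16
n2.3 (Sara): max(32, -40, 43) = 43
n2 (Mika): min(21, 16, 43) = 16
root (Sara): max(11, 16) = 16
At root, Sara picks n2 (highest: 16).
At n2, Mika picks n2.2 (lowest: 16).
At n2.2, Sara picks n2.2.2 (highest: 16).
Terminal value 16.

root -> n2 -> n2.2 -> n2.2.2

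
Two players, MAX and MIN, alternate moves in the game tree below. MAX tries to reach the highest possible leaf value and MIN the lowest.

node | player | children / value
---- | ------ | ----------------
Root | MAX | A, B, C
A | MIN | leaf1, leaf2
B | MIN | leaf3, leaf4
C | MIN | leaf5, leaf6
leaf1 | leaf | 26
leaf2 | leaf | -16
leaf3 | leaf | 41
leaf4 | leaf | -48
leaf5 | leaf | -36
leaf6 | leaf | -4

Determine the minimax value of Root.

A (MIN): min(26, -16) = -16
B (MIN): min(41, -48) = -48
C (MIN): min(-36, -4) = -36
Root (MAX): max(-16, -48, -36) = -16

-16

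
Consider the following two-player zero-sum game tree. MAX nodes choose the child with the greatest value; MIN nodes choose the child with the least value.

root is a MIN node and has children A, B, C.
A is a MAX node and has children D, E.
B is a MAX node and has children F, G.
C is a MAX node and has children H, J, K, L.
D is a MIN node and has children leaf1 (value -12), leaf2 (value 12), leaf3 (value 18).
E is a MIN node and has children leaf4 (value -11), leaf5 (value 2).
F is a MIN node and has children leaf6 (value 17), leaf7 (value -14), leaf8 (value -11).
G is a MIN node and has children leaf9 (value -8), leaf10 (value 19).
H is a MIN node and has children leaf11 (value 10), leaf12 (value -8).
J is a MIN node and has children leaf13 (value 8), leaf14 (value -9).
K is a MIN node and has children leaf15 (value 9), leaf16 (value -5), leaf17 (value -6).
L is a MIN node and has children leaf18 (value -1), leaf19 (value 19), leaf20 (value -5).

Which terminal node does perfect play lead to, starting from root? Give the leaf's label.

D (MIN): min(-12, 12, 18) = -12
E (MIN): min(-11, 2) = -11
A (MAX): max(-12, -11) = -11
F (MIN): min(17, -14, -11) = -14
G (MIN): min(-8, 19) = -8
B (MAX): max(-14, -8) = -8
H (MIN): min(10, -8) = -8
J (MIN): min(8, -9) = -9
K (MIN): min(9, -5, -6) = -6
L (MIN): min(-1, 19, -5) = -5
C (MAX): max(-8, -9, -6, -5) = -5
root (MIN): min(-11, -8, -5) = -11
At root, MIN picks A (lowest: -11).
At A, MAX picks E (highest: -11).
At E, MIN picks leaf4 (lowest: -11).
Terminal value -11.

leaf4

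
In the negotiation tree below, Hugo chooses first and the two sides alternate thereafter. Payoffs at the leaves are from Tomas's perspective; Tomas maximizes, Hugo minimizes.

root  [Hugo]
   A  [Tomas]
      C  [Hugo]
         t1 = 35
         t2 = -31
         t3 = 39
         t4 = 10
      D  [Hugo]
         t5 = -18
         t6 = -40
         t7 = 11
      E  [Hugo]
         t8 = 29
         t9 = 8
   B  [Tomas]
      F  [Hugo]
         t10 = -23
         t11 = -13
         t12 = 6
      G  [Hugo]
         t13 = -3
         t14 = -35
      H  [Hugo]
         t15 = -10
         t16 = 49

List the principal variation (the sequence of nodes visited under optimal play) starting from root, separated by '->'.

root -> B -> H -> t15

C (Hugo): min(35, -31, 39, 10) = -31
D (Hugo): min(-18, -40, 11) = -40
E (Hugo): min(29, 8) = 8
A (Tomas): max(-31, -40, 8) = 8
F (Hugo): min(-23, -13, 6) = -23
G (Hugo): min(-3, -35) = -35
H (Hugo): min(-10, 49) = -10
B (Tomas): max(-23, -35, -10) = -10
root (Hugo): min(8, -10) = -10
At root, Hugo picks B (lowest: -10).
At B, Tomas picks H (highest: -10).
At H, Hugo picks t15 (lowest: -10).
Terminal value -10.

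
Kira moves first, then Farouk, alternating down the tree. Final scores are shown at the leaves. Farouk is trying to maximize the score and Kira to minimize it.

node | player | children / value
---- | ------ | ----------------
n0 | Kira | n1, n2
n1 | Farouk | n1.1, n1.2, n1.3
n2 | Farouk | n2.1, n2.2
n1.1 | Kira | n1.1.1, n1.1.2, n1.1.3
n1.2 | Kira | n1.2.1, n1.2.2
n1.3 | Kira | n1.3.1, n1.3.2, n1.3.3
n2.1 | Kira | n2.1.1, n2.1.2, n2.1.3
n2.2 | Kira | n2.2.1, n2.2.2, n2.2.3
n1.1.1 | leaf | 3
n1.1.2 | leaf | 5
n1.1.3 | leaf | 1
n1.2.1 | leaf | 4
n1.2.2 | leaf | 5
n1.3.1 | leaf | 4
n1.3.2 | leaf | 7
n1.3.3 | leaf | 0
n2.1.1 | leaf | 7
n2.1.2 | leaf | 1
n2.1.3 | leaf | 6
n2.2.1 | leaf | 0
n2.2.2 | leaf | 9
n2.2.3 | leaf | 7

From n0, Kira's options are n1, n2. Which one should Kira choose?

n1.1 (Kira): min(3, 5, 1) = 1
n1.2 (Kira): min(4, 5) = 4
n1.3 (Kira): min(4, 7, 0) = 0
n1 (Farouk): max(1, 4, 0) = 4
n2.1 (Kira): min(7, 1, 6) = 1
n2.2 (Kira): min(0, 9, 7) = 0
n2 (Farouk): max(1, 0) = 1
n0 (Kira): min(4, 1) = 1
Kira at n0 wants the lowest of {n1=4, n2=1}, so chooses n2.

n2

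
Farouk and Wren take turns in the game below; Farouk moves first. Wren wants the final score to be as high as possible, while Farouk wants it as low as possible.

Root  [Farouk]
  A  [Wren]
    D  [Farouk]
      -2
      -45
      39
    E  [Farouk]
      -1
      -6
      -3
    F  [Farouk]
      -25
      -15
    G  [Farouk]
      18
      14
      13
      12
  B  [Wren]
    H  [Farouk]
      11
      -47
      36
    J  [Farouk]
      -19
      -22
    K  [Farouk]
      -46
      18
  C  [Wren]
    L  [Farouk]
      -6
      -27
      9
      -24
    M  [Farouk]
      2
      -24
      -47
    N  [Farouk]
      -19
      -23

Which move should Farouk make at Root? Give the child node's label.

D (Farouk): min(-2, -45, 39) = -45
E (Farouk): min(-1, -6, -3) = -6
F (Farouk): min(-25, -15) = -25
G (Farouk): min(18, 14, 13, 12) = 12
A (Wren): max(-45, -6, -25, 12) = 12
H (Farouk): min(11, -47, 36) = -47
J (Farouk): min(-19, -22) = -22
K (Farouk): min(-46, 18) = -46
B (Wren): max(-47, -22, -46) = -22
L (Farouk): min(-6, -27, 9, -24) = -27
M (Farouk): min(2, -24, -47) = -47
N (Farouk): min(-19, -23) = -23
C (Wren): max(-27, -47, -23) = -23
Root (Farouk): min(12, -22, -23) = -23
Farouk at Root wants the lowest of {A=12, B=-22, C=-23}, so chooses C.

C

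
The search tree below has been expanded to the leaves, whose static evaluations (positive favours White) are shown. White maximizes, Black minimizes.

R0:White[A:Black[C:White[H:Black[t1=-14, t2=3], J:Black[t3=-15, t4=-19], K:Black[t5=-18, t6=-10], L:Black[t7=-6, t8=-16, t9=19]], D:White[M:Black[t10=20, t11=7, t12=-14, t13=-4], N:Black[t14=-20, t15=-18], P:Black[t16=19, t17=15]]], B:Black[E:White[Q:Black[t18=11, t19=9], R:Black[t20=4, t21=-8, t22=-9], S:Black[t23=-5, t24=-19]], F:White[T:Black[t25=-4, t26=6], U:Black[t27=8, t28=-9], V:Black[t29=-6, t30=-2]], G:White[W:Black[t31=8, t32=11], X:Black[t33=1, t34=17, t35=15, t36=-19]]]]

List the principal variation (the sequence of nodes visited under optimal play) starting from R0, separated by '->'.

H (Black): min(-14, 3) = -14
J (Black): min(-15, -19) = -19
K (Black): min(-18, -10) = -18
L (Black): min(-6, -16, 19) = -16
C (White): max(-14, -19, -18, -16) = -14
M (Black): min(20, 7, -14, -4) = -14
N (Black): min(-20, -18) = -20
P (Black): min(19, 15) = 15
D (White): max(-14, -20, 15) = 15
A (Black): min(-14, 15) = -14
Q (Black): min(11, 9) = 9
R (Black): min(4, -8, -9) = -9
S (Black): min(-5, -19) = -19
E (White): max(9, -9, -19) = 9
T (Black): min(-4, 6) = -4
U (Black): min(8, -9) = -9
V (Black): min(-6, -2) = -6
F (White): max(-4, -9, -6) = -4
W (Black): min(8, 11) = 8
X (Black): min(1, 17, 15, -19) = -19
G (White): max(8, -19) = 8
B (Black): min(9, -4, 8) = -4
R0 (White): max(-14, -4) = -4
At R0, White picks B (highest: -4).
At B, Black picks F (lowest: -4).
At F, White picks T (highest: -4).
At T, Black picks t25 (lowest: -4).
Terminal value -4.

R0 -> B -> F -> T -> t25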